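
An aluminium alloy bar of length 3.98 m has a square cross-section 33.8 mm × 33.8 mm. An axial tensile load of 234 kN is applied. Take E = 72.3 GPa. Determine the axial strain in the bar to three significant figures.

0.00283

A = 1142 mm².
σ = N/A = 204.8 MPa; ε = σ/E = 204.8/72300 = 2.833e-03.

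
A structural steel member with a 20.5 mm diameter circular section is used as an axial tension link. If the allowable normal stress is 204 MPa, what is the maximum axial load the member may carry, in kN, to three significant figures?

A = 330.1 mm².
P_max = σ_allow · A = 204 · 330.1 = 67330 N = 67.33 kN.

67.3 kN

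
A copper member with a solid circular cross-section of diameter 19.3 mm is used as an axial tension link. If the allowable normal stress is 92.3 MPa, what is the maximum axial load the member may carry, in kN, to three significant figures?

A = 292.6 mm².
P_max = σ_allow · A = 92.3 · 292.6 = 27000 N = 27 kN.

27.0 kN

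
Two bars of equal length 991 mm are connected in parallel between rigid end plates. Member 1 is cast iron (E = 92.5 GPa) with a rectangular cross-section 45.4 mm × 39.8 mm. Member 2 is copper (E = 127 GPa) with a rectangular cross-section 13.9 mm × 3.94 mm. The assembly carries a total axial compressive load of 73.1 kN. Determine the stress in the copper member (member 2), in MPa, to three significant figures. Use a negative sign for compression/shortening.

-53.3 MPa

A_1 = 1807 mm².
A_2 = 54.77 mm².
Equal strain + equilibrium ⇒ each member carries load in proportion to AE: A₁E₁ = 167100000 N, A₂E₂ = 6955000 N, ΣAE = 174100000 N.
σ₂ = P·E₂/ΣAE = -73100·127000/174100000 = -53.33 MPa.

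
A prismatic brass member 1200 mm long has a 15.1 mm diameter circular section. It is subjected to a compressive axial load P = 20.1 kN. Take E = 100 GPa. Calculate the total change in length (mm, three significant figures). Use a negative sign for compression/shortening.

-1.35 mm

A = 179.1 mm².
δ_mech = NL/(AE) = -20100·1200/(179.1·100000) = -1.347 mm.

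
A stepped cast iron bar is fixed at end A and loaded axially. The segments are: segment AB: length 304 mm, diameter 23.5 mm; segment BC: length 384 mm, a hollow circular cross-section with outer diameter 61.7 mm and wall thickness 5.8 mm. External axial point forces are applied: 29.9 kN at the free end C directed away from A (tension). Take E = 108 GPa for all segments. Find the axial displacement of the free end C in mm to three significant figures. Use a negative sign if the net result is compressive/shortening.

0.298 mm

Internal axial forces (sectioning from the free end, tension +): N_BC = 29.9 kN, N_AB = 29.9 kN.
A_AB = 433.7 mm².
A_BC = 1019 mm².
δ_AB = 29900·304/(433.7·108000) = 0.194 mm
δ_BC = 29900·384/(1019·108000) = 0.1044 mm
δ = Σδ_i = 0.2984 mm.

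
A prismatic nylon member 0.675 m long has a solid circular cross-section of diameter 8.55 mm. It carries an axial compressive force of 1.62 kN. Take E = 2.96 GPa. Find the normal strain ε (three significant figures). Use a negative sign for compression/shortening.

-0.00953

A = 57.41 mm².
σ = N/A = -28.22 MPa; ε = σ/E = -28.22/2960 = -9.532e-03.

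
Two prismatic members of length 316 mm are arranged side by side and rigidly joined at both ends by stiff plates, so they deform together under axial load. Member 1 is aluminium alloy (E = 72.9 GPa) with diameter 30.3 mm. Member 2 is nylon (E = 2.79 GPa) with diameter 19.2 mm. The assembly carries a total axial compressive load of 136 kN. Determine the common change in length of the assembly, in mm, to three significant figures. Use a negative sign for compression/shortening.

-0.805 mm

A_1 = 721.1 mm².
A_2 = 289.5 mm².
Equal strain + equilibrium ⇒ each member carries load in proportion to AE: A₁E₁ = 52570000 N, A₂E₂ = 807800 N, ΣAE = 53370000 N.
δ = PL/ΣAE = -136000·316/53370000 = -0.8052 mm.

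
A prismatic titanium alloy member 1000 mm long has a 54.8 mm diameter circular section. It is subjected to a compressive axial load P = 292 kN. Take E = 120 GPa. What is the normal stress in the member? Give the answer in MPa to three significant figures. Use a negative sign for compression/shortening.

A = 2359 mm².
σ = N/A = -292000/2359 = -123.8 MPa.

-124 MPa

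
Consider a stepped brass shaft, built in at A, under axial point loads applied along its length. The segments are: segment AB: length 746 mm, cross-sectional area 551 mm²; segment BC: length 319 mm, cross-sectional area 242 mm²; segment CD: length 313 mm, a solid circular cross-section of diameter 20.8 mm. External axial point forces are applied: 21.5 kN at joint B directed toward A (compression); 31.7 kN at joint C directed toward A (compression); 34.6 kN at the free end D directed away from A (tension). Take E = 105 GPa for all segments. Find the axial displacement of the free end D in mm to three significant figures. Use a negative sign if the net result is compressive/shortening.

Internal axial forces (sectioning from the free end, tension +): N_CD = 34.6 kN, N_BC = 2.9 kN, N_AB = -18.6 kN.
A_CD = 339.8 mm².
δ_AB = -18600·746/(551·105000) = -0.2398 mm
δ_BC = 2900·319/(242·105000) = 0.03641 mm
δ_CD = 34600·313/(339.8·105000) = 0.3035 mm
δ = Σδ_i = 0.1001 mm.

0.100 mm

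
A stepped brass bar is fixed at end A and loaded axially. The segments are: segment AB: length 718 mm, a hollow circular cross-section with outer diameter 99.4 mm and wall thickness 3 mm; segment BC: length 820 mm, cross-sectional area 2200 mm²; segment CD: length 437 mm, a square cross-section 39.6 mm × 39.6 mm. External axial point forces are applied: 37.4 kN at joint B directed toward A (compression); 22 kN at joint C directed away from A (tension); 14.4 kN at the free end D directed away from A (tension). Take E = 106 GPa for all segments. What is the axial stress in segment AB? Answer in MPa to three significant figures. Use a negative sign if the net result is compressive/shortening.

Internal axial forces (sectioning from the free end, tension +): N_CD = 14.4 kN, N_BC = 36.4 kN, N_AB = -1 kN.
A_AB = 908.5 mm².
σ_AB = N_AB/A_AB = -1000/908.5 = -1.101 MPa.

-1.10 MPa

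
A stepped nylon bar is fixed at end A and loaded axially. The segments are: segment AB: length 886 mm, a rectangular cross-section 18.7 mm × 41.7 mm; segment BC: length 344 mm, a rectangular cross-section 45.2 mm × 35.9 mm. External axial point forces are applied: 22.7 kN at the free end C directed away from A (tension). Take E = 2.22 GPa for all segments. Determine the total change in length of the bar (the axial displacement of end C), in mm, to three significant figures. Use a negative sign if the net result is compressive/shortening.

13.8 mm

Internal axial forces (sectioning from the free end, tension +): N_BC = 22.7 kN, N_AB = 22.7 kN.
A_AB = 779.8 mm².
A_BC = 1623 mm².
δ_AB = 22700·886/(779.8·2220) = 11.62 mm
δ_BC = 22700·344/(1623·2220) = 2.168 mm
δ = Σδ_i = 13.79 mm.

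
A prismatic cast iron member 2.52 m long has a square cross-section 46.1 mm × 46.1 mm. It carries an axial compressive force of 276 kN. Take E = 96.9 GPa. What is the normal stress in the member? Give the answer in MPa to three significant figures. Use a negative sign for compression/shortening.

A = 2125 mm².
σ = N/A = -276000/2125 = -129.9 MPa.

-130 MPa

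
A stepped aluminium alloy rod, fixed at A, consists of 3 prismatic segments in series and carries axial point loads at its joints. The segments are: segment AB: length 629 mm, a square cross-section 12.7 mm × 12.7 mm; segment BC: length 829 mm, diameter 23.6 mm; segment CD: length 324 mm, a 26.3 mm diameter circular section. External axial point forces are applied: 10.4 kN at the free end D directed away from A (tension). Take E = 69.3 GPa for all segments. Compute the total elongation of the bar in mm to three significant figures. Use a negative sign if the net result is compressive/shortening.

0.959 mm

Internal axial forces (sectioning from the free end, tension +): N_CD = 10.4 kN, N_BC = 10.4 kN, N_AB = 10.4 kN.
A_AB = 161.3 mm².
A_BC = 437.4 mm².
A_CD = 543.3 mm².
δ_AB = 10400·629/(161.3·69300) = 0.5853 mm
δ_BC = 10400·829/(437.4·69300) = 0.2844 mm
δ_CD = 10400·324/(543.3·69300) = 0.0895 mm
δ = Σδ_i = 0.9592 mm.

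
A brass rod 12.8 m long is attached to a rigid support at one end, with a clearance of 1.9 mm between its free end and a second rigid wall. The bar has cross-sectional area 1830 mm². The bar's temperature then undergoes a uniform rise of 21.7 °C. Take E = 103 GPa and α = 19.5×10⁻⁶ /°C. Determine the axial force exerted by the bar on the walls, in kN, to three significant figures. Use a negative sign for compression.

-51.8 kN

Free thermal expansion αLΔT = 19.5e-6 · 12800 · 21.7 = 5.416 mm.
The walls engage after the gap closes; constrained expansion = 5.416 − 1.9 = 3.516 mm.
The walls impose strain ε = −(3.516)/12800 = -2.7471e-04; σ = Eε = 103000 · -2.7471e-04 = -28.3 MPa.
Wall reaction R = σ·A = -28.3·1830 = -51780 N = -51.78 kN.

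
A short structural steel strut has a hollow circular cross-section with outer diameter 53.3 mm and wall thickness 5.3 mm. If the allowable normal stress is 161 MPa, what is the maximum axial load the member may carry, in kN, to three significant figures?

A = 799.2 mm².
P_max = σ_allow · A = 161 · 799.2 = 128700 N = 128.7 kN.

129 kN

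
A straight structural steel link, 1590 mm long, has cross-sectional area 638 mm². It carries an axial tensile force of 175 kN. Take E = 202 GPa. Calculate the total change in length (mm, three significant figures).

2.16 mm

δ_mech = NL/(AE) = 175000·1590/(638·202000) = 2.159 mm.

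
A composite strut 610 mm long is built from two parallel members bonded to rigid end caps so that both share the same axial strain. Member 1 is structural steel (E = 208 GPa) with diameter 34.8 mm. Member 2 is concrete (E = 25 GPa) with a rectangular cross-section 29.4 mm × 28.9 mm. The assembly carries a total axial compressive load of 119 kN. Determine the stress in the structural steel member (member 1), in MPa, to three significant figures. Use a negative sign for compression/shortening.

A_1 = 951.1 mm².
A_2 = 849.7 mm².
Equal strain + equilibrium ⇒ each member carries load in proportion to AE: A₁E₁ = 197800000 N, A₂E₂ = 21240000 N, ΣAE = 219100000 N.
σ₁ = P·E₁/ΣAE = -119000·208000/219100000 = -113 MPa.

-113 MPa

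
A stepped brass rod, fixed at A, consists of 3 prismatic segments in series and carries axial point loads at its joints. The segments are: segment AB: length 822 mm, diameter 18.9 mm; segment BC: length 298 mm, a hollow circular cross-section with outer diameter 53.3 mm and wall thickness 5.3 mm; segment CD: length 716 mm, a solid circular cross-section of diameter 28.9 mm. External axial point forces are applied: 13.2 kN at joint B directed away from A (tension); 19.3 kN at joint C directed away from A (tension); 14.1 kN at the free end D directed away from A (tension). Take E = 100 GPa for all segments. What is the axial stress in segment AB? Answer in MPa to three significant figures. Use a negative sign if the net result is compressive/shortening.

Internal axial forces (sectioning from the free end, tension +): N_CD = 14.1 kN, N_BC = 33.4 kN, N_AB = 46.6 kN.
A_AB = 280.6 mm².
σ_AB = N_AB/A_AB = 46600/280.6 = 166.1 MPa.

166 MPa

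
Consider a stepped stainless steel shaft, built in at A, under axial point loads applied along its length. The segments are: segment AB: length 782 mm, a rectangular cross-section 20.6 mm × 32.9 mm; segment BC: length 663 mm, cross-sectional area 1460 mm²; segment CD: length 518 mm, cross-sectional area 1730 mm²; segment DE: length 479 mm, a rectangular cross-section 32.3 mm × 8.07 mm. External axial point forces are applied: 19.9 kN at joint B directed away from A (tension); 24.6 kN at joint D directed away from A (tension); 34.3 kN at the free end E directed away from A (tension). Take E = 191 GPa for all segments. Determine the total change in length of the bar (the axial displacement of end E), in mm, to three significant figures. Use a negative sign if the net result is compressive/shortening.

1.04 mm

Internal axial forces (sectioning from the free end, tension +): N_DE = 34.3 kN, N_CD = 58.9 kN, N_BC = 58.9 kN, N_AB = 78.8 kN.
A_AB = 677.7 mm².
A_DE = 260.7 mm².
δ_AB = 78800·782/(677.7·191000) = 0.476 mm
δ_BC = 58900·663/(1460·191000) = 0.14 mm
δ_CD = 58900·518/(1730·191000) = 0.09233 mm
δ_DE = 34300·479/(260.7·191000) = 0.33 mm
δ = Σδ_i = 1.038 mm.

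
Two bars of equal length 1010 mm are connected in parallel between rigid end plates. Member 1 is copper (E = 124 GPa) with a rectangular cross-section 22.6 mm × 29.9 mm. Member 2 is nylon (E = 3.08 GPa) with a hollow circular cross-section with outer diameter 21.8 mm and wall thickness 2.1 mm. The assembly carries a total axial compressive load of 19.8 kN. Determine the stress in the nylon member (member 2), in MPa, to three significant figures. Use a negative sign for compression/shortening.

A_1 = 675.7 mm².
A_2 = 130 mm².
Equal strain + equilibrium ⇒ each member carries load in proportion to AE: A₁E₁ = 83790000 N, A₂E₂ = 400300 N, ΣAE = 84190000 N.
σ₂ = P·E₂/ΣAE = -19800·3080/84190000 = -0.7243 MPa.

-0.724 MPa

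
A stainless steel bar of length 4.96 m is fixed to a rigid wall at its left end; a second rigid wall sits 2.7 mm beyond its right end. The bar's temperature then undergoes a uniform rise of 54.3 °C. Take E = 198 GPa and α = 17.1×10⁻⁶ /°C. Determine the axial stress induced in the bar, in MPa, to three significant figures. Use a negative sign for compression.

-76.1 MPa

Free thermal expansion αLΔT = 17.1e-6 · 4960 · 54.3 = 4.606 mm.
The walls engage after the gap closes; constrained expansion = 4.606 − 2.7 = 1.906 mm.
The walls impose strain ε = −(1.906)/4960 = -3.8418e-04; σ = Eε = 198000 · -3.8418e-04 = -76.07 MPa.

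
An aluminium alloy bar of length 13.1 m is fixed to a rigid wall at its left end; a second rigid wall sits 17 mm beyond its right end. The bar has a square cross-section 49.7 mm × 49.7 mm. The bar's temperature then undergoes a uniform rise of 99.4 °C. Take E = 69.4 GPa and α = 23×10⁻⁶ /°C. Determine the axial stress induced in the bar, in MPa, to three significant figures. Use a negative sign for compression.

Free thermal expansion αLΔT = 23e-6 · 13100 · 99.4 = 29.95 mm.
The walls engage after the gap closes; constrained expansion = 29.95 − 17 = 12.95 mm.
The walls impose strain ε = −(12.95)/13100 = -9.8849e-04; σ = Eε = 69400 · -9.8849e-04 = -68.6 MPa.

-68.6 MPa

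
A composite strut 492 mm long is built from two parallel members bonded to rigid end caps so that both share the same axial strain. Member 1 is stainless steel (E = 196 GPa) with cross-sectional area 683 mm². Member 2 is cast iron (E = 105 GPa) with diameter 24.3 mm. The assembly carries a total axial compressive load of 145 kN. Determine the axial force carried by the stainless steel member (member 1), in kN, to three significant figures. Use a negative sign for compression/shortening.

-106 kN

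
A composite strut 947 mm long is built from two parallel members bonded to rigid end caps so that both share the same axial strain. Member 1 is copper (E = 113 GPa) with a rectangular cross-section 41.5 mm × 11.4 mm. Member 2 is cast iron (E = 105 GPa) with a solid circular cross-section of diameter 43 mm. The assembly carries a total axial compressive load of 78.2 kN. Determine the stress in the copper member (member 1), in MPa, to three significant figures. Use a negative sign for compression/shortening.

A_1 = 473.1 mm².
A_2 = 1452 mm².
Equal strain + equilibrium ⇒ each member carries load in proportion to AE: A₁E₁ = 53460000 N, A₂E₂ = 152500000 N, ΣAE = 205900000 N.
σ₁ = P·E₁/ΣAE = -78200·113000/205900000 = -42.91 MPa.

-42.9 MPa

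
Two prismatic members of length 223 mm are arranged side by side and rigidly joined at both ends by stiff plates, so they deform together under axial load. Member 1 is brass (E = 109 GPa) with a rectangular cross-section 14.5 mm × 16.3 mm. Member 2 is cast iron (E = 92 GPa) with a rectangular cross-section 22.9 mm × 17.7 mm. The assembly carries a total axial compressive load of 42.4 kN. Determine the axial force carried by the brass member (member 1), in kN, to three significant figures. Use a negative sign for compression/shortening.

A_1 = 236.4 mm².
A_2 = 405.3 mm².
Equal strain + equilibrium ⇒ each member carries load in proportion to AE: A₁E₁ = 25760000 N, A₂E₂ = 37290000 N, ΣAE = 63050000 N.
F₁ = P·A₁E₁/ΣAE = -42400·25760000/63050000 = -17320 N.

-17.3 kN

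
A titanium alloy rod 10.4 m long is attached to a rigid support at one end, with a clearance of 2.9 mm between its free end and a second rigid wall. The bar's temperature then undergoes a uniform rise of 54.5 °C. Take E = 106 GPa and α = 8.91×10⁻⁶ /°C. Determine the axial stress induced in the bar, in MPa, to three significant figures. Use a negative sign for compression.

-21.9 MPa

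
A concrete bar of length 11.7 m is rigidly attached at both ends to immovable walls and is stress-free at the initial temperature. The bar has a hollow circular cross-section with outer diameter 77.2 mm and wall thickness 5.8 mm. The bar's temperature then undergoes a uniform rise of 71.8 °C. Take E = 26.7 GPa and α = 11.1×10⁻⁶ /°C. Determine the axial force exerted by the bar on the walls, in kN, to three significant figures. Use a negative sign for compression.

Free thermal expansion αLΔT = 11.1e-6 · 11700 · 71.8 = 9.325 mm.
The walls impose strain ε = −(9.325)/11700 = -7.9698e-04; σ = Eε = 26700 · -7.9698e-04 = -21.28 MPa.
Wall reaction R = σ·A = -21.28·1301 = -27680 N = -27.68 kN.

-27.7 kN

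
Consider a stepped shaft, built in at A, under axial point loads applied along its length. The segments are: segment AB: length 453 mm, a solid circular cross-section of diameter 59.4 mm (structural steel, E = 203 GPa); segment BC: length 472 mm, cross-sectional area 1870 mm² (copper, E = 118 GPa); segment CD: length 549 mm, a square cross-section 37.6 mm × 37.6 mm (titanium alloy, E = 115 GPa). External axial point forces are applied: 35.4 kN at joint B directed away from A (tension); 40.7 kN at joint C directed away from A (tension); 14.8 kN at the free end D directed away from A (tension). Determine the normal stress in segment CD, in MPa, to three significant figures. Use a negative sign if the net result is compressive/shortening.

Internal axial forces (sectioning from the free end, tension +): N_CD = 14.8 kN, N_BC = 55.5 kN, N_AB = 90.9 kN.
A_CD = 1414 mm².
σ_CD = N_CD/A_CD = 14800/1414 = 10.47 MPa.

10.5 MPa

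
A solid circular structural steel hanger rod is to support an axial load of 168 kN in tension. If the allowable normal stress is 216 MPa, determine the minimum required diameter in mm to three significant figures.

31.5 mm

Required area A ≥ P/σ_allow = 168000/216 = 777.8 mm².
For a solid circular section, d ≥ √(4A/π) = 31.47 mm.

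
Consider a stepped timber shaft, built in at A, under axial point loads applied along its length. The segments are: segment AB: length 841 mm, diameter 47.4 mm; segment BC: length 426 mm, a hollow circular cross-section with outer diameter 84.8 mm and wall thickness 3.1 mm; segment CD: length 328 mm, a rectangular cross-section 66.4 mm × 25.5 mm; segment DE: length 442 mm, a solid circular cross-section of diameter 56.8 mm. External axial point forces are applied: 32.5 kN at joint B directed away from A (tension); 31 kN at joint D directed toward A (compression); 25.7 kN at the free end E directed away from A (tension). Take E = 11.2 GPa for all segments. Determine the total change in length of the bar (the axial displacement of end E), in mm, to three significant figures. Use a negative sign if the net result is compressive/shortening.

Internal axial forces (sectioning from the free end, tension +): N_DE = 25.7 kN, N_CD = -5.3 kN, N_BC = -5.3 kN, N_AB = 27.2 kN.
A_AB = 1765 mm².
A_BC = 795.7 mm².
A_CD = 1693 mm².
A_DE = 2534 mm².
δ_AB = 27200·841/(1765·11200) = 1.157 mm
δ_BC = -5300·426/(795.7·11200) = -0.2534 mm
δ_CD = -5300·328/(1693·11200) = -0.09167 mm
δ_DE = 25700·442/(2534·11200) = 0.4003 mm
δ = Σδ_i = 1.213 mm.

1.21 mm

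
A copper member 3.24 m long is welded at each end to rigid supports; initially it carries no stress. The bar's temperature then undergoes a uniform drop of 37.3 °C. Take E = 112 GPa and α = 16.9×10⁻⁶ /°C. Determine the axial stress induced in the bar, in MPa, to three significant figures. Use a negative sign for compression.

70.6 MPa

Free thermal expansion αLΔT = 16.9e-6 · 3240 · -37.3 = -2.042 mm.
The walls impose strain ε = −(-2.042)/3240 = 6.3037e-04; σ = Eε = 112000 · 6.3037e-04 = 70.6 MPa.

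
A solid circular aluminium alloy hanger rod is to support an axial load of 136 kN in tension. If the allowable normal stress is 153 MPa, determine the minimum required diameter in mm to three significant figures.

33.6 mm

Required area A ≥ P/σ_allow = 136000/153 = 888.9 mm².
For a solid circular section, d ≥ √(4A/π) = 33.64 mm.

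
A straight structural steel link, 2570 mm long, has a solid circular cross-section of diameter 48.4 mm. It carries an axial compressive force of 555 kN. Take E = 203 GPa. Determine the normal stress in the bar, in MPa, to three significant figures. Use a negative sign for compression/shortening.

A = 1840 mm².
σ = N/A = -555000/1840 = -301.7 MPa.

-302 MPa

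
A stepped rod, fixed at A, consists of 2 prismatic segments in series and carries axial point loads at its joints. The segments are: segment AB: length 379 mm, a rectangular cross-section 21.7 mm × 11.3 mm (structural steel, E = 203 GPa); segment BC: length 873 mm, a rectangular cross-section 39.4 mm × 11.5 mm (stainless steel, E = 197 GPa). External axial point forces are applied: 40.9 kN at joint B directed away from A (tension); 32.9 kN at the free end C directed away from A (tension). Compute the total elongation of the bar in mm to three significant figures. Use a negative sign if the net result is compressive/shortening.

Internal axial forces (sectioning from the free end, tension +): N_BC = 32.9 kN, N_AB = 73.8 kN.
A_AB = 245.2 mm².
A_BC = 453.1 mm².
δ_AB = 73800·379/(245.2·203000) = 0.5619 mm
δ_BC = 32900·873/(453.1·197000) = 0.3218 mm
δ = Σδ_i = 0.8837 mm.

0.884 mm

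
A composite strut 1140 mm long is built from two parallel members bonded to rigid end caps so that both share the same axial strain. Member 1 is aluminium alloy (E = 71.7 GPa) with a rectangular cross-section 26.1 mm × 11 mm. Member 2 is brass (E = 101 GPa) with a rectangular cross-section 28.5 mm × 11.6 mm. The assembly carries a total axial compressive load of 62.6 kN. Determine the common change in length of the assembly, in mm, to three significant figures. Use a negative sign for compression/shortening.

A_1 = 287.1 mm².
A_2 = 330.6 mm².
Equal strain + equilibrium ⇒ each member carries load in proportion to AE: A₁E₁ = 20590000 N, A₂E₂ = 33390000 N, ΣAE = 53980000 N.
δ = PL/ΣAE = -62600·1140/53980000 = -1.322 mm.

-1.32 mm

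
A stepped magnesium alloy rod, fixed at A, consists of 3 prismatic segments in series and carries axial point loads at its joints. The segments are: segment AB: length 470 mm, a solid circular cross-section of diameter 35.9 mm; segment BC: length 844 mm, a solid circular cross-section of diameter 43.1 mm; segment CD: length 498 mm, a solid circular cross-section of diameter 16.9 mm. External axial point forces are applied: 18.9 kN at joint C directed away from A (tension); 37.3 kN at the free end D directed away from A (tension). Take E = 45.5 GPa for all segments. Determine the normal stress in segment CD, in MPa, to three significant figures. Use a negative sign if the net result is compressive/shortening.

166 MPa

Internal axial forces (sectioning from the free end, tension +): N_CD = 37.3 kN, N_BC = 56.2 kN, N_AB = 56.2 kN.
A_CD = 224.3 mm².
σ_CD = N_CD/A_CD = 37300/224.3 = 166.3 MPa.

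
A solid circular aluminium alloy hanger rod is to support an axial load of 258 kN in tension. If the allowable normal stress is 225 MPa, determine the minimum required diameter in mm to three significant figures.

38.2 mm

Required area A ≥ P/σ_allow = 258000/225 = 1147 mm².
For a solid circular section, d ≥ √(4A/π) = 38.21 mm.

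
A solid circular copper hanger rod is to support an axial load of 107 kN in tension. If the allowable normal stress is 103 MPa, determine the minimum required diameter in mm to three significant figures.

Required area A ≥ P/σ_allow = 107000/103 = 1039 mm².
For a solid circular section, d ≥ √(4A/π) = 36.37 mm.

36.4 mm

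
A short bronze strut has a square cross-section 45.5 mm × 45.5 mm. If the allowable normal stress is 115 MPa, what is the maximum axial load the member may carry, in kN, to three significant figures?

A = 2070 mm².
P_max = σ_allow · A = 115 · 2070 = 238100 N = 238.1 kN.

238 kN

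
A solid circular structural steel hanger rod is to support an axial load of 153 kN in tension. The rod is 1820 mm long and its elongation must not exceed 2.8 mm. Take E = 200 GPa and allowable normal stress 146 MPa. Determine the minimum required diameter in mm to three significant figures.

36.5 mm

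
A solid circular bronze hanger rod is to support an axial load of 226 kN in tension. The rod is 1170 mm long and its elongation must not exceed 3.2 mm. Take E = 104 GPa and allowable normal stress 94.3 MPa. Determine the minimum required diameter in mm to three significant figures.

55.2 mm

Required area A ≥ P/σ_allow = 226000/94.3 = 2397 mm².
For a solid circular section, d ≥ √(4A/π) = 55.24 mm.
Elongation limit: A ≥ PL/(Eδ_allow) = 226000·1170/(104000·3.2) = 794.5 mm² ⇒ d ≥ 31.81 mm.
The stress limit governs.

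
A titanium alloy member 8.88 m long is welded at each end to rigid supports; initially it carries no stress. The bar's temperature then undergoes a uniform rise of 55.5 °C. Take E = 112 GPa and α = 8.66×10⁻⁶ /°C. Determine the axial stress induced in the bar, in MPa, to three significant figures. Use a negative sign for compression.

-53.8 MPa

Free thermal expansion αLΔT = 8.66e-6 · 8880 · 55.5 = 4.268 mm.
The walls impose strain ε = −(4.268)/8880 = -4.8063e-04; σ = Eε = 112000 · -4.8063e-04 = -53.83 MPa.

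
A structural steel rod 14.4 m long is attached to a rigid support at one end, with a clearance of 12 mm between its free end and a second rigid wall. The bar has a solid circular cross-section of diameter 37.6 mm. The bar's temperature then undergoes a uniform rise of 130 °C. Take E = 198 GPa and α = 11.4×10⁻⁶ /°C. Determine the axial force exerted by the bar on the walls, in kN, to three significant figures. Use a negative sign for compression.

-143 kN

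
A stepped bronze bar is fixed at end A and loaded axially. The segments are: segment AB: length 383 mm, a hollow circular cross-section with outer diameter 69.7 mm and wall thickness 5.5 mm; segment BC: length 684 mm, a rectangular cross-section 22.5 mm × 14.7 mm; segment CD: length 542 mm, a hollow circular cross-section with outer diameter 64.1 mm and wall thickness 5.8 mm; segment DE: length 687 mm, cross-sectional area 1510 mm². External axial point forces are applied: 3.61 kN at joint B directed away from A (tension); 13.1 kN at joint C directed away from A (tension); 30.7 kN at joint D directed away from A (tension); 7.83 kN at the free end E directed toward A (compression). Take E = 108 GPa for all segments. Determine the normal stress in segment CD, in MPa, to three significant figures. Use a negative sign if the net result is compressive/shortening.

21.5 MPa

Internal axial forces (sectioning from the free end, tension +): N_DE = -7.83 kN, N_CD = 22.87 kN, N_BC = 35.97 kN, N_AB = 39.58 kN.
A_CD = 1062 mm².
σ_CD = N_CD/A_CD = 22870/1062 = 21.53 MPa.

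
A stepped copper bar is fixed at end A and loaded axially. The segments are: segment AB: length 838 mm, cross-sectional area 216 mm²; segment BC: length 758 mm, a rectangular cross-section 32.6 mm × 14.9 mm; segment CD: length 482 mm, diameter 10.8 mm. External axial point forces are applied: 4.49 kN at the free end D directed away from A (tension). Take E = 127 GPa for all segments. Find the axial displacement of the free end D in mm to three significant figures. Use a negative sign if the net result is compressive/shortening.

Internal axial forces (sectioning from the free end, tension +): N_CD = 4.49 kN, N_BC = 4.49 kN, N_AB = 4.49 kN.
A_BC = 485.7 mm².
A_CD = 91.61 mm².
δ_AB = 4490·838/(216·127000) = 0.1372 mm
δ_BC = 4490·758/(485.7·127000) = 0.05517 mm
δ_CD = 4490·482/(91.61·127000) = 0.186 mm
δ = Σδ_i = 0.3783 mm.

0.378 mm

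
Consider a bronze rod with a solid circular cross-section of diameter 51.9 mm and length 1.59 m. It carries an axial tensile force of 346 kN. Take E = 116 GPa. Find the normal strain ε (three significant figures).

A = 2116 mm².
σ = N/A = 163.6 MPa; ε = σ/E = 163.6/116000 = 1.410e-03.

0.00141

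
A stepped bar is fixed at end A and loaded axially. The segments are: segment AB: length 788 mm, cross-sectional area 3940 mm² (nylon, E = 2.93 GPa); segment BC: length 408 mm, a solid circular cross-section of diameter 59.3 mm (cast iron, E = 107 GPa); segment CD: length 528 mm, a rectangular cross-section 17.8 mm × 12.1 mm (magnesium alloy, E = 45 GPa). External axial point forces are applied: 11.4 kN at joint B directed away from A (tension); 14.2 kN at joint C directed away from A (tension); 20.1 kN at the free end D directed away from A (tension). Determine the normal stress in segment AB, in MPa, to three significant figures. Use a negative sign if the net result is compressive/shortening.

Internal axial forces (sectioning from the free end, tension +): N_CD = 20.1 kN, N_BC = 34.3 kN, N_AB = 45.7 kN.
σ_AB = N_AB/A_AB = 45700/3940 = 11.6 MPa.

11.6 MPa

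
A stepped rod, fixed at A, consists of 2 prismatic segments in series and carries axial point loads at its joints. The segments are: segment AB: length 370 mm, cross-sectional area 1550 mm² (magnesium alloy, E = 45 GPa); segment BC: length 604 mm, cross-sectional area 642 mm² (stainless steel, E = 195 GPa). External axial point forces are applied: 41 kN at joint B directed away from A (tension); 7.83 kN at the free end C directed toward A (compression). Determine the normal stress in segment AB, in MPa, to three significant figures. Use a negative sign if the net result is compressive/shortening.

Internal axial forces (sectioning from the free end, tension +): N_BC = -7.83 kN, N_AB = 33.17 kN.
σ_AB = N_AB/A_AB = 33170/1550 = 21.4 MPa.

21.4 MPa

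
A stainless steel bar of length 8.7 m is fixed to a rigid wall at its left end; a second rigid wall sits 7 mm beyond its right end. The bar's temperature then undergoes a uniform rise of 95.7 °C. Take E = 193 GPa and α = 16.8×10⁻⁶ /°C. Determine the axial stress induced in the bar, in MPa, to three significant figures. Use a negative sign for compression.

Free thermal expansion αLΔT = 16.8e-6 · 8700 · 95.7 = 13.99 mm.
The walls engage after the gap closes; constrained expansion = 13.99 − 7 = 6.988 mm.
The walls impose strain ε = −(6.988)/8700 = -8.0316e-04; σ = Eε = 193000 · -8.0316e-04 = -155 MPa.

-155 MPa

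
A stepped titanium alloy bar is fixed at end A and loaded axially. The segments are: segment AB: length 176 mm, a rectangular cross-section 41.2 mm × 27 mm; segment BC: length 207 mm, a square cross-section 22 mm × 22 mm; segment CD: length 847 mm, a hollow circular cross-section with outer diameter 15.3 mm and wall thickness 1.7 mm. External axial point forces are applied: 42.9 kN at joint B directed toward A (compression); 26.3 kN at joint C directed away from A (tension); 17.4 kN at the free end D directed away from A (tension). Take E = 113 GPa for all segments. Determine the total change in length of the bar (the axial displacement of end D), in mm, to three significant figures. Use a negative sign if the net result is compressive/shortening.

Internal axial forces (sectioning from the free end, tension +): N_CD = 17.4 kN, N_BC = 43.7 kN, N_AB = 0.8 kN.
A_AB = 1112 mm².
A_BC = 484 mm².
A_CD = 72.63 mm².
δ_AB = 800·176/(1112·113000) = 0.00112 mm
δ_BC = 43700·207/(484·113000) = 0.1654 mm
δ_CD = 17400·847/(72.63·113000) = 1.796 mm
δ = Σδ_i = 1.962 mm.

1.96 mm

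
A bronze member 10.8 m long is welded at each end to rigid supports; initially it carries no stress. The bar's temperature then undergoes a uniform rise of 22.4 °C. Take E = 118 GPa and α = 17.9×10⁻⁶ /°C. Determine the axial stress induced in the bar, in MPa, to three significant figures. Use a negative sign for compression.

Free thermal expansion αLΔT = 17.9e-6 · 10800 · 22.4 = 4.33 mm.
The walls impose strain ε = −(4.33)/10800 = -4.0096e-04; σ = Eε = 118000 · -4.0096e-04 = -47.31 MPa.

-47.3 MPa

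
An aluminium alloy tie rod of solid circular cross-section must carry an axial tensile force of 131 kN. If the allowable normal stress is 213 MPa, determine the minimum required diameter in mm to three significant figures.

Required area A ≥ P/σ_allow = 131000/213 = 615 mm².
For a solid circular section, d ≥ √(4A/π) = 27.98 mm.

28.0 mm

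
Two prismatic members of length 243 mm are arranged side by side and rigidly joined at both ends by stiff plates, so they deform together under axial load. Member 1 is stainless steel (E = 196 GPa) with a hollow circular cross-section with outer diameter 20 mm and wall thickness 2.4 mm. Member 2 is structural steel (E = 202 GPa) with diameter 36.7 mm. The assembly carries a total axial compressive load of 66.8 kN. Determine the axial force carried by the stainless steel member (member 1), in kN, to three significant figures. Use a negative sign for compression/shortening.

-7.25 kN

A_1 = 132.7 mm².
A_2 = 1058 mm².
Equal strain + equilibrium ⇒ each member carries load in proportion to AE: A₁E₁ = 26010000 N, A₂E₂ = 213700000 N, ΣAE = 239700000 N.
F₁ = P·A₁E₁/ΣAE = -66800·26010000/239700000 = -7249 N.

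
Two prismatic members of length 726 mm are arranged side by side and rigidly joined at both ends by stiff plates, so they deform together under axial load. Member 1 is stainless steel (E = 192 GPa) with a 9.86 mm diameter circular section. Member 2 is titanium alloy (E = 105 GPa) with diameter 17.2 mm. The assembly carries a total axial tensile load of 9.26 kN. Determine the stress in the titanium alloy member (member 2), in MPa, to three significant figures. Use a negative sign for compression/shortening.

A_1 = 76.36 mm².
A_2 = 232.4 mm².
Equal strain + equilibrium ⇒ each member carries load in proportion to AE: A₁E₁ = 14660000 N, A₂E₂ = 24400000 N, ΣAE = 39060000 N.
σ₂ = P·E₂/ΣAE = 9260·105000/39060000 = 24.89 MPa.

24.9 MPa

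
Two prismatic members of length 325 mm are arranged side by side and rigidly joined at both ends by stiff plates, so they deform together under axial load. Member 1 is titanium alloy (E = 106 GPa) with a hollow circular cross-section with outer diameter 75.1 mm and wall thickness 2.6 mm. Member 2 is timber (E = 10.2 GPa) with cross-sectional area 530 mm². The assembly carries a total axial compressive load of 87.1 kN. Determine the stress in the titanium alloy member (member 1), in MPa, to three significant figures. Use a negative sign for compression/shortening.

-135 MPa

A_1 = 592.2 mm².
Equal strain + equilibrium ⇒ each member carries load in proportion to AE: A₁E₁ = 62770000 N, A₂E₂ = 5406000 N, ΣAE = 68180000 N.
σ₁ = P·E₁/ΣAE = -87100·106000/68180000 = -135.4 MPa.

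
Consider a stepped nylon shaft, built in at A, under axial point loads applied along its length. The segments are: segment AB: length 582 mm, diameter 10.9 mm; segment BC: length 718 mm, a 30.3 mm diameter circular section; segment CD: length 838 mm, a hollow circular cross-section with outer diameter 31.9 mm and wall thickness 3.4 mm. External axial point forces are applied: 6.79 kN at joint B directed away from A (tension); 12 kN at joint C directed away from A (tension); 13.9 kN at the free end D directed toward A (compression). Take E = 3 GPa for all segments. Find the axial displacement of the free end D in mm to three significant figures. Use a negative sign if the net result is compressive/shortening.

-3.22 mm

Internal axial forces (sectioning from the free end, tension +): N_CD = -13.9 kN, N_BC = -1.9 kN, N_AB = 4.89 kN.
A_AB = 93.31 mm².
A_BC = 721.1 mm².
A_CD = 304.4 mm².
δ_AB = 4890·582/(93.31·3000) = 10.17 mm
δ_BC = -1900·718/(721.1·3000) = -0.6306 mm
δ_CD = -13900·838/(304.4·3000) = -12.75 mm
δ = Σδ_i = -3.219 mm.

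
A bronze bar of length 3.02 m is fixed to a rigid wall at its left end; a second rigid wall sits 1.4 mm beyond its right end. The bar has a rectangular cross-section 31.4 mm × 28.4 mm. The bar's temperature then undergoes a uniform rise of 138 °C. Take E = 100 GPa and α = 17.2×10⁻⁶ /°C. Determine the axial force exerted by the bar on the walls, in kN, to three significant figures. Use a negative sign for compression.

Free thermal expansion αLΔT = 17.2e-6 · 3020 · 138 = 7.168 mm.
The walls engage after the gap closes; constrained expansion = 7.168 − 1.4 = 5.768 mm.
The walls impose strain ε = −(5.768)/3020 = -1.9100e-03; σ = Eε = 100000 · -1.9100e-03 = -191 MPa.
Wall reaction R = σ·A = -191·891.8 = -170300 N = -170.3 kN.

-170 kN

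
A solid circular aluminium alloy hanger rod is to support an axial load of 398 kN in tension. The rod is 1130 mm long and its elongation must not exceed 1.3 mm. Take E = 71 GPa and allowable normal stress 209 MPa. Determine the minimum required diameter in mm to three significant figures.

Required area A ≥ P/σ_allow = 398000/209 = 1904 mm².
For a solid circular section, d ≥ √(4A/π) = 49.24 mm.
Elongation limit: A ≥ PL/(Eδ_allow) = 398000·1130/(71000·1.3) = 4873 mm² ⇒ d ≥ 78.77 mm.
The elongation limit governs.

78.8 mm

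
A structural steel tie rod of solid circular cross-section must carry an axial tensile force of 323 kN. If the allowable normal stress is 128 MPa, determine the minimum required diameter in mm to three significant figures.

56.7 mm

Required area A ≥ P/σ_allow = 323000/128 = 2523 mm².
For a solid circular section, d ≥ √(4A/π) = 56.68 mm.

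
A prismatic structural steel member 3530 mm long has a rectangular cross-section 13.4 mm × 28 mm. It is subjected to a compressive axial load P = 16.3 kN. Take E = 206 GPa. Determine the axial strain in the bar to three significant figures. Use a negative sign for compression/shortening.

-2.11e-04

A = 375.2 mm².
σ = N/A = -43.44 MPa; ε = σ/E = -43.44/206000 = -2.109e-04.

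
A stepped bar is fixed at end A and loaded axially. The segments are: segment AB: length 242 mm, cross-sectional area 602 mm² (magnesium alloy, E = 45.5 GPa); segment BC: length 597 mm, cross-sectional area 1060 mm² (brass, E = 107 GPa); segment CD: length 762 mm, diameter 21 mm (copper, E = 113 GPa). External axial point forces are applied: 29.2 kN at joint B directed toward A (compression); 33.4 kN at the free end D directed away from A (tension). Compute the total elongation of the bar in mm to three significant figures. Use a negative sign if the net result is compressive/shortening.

0.863 mm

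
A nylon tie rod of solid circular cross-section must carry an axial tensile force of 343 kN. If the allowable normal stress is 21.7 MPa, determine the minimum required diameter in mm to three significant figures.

Required area A ≥ P/σ_allow = 343000/21.7 = 15810 mm².
For a solid circular section, d ≥ √(4A/π) = 141.9 mm.

142 mm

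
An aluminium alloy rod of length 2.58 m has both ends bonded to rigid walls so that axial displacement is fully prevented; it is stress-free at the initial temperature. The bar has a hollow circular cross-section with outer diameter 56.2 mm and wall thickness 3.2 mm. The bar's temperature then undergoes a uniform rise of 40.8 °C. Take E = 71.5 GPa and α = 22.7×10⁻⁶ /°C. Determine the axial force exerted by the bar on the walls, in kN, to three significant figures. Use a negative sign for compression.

-35.3 kN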